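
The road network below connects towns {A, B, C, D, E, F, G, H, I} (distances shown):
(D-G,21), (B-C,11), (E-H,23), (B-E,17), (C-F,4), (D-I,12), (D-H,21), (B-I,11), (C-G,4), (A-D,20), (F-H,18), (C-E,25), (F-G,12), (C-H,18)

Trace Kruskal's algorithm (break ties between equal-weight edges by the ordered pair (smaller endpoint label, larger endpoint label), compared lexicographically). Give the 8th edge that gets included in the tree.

Sort edges by weight, then run Kruskal:
C-F (4): add — endpoints in different components.
C-G (4): add — endpoints in different components.
B-C (11): add — endpoints in different components.
B-I (11): add — endpoints in different components.
D-I (12): add — endpoints in different components.
F-G (12): skip — F and G already connected.
B-E (17): add — endpoints in different components.
C-H (18): add — endpoints in different components.
F-H (18): skip — F and H already connected.
A-D (20): add — endpoints in different components.
The 8th edge added is A-D.

A-D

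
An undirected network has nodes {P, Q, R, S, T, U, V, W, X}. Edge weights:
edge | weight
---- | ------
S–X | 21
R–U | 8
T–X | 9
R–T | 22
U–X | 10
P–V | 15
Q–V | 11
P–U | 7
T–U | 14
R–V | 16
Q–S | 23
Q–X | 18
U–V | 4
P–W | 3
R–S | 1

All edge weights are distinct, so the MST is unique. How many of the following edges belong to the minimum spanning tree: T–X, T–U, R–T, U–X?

2

Sort edges by weight, then run Kruskal:
R–S (1): add — endpoints in different components.
P–W (3): add — endpoints in different components.
U–V (4): add — endpoints in different components.
P–U (7): add — endpoints in different components.
R–U (8): add — endpoints in different components.
T–X (9): add — endpoints in different components.
U–X (10): add — endpoints in different components.
Q–V (11): add — endpoints in different components.
MST edge set: {R–S, P–W, U–V, P–U, R–U, T–X, U–X, Q–V}.
Of the listed edges, {T–X, U–X} are in the MST → 2.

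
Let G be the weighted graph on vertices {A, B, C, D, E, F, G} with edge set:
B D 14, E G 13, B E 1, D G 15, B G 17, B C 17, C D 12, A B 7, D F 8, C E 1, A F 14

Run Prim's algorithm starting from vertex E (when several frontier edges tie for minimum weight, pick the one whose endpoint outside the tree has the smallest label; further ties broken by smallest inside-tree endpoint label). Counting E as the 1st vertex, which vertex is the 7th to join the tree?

G

Prim, starting at E.
Step 1: frontier [B E 1, C E 1, E G 13] → take B E (1); add B.
Step 2: frontier [A B 7, B D 14, B C 17, B G 17, C E 1, E G 13] → take C E (1); add C.
Step 3: frontier [A B 7, B D 14, B G 17, C D 12, E G 13] → take A B (7); add A.
Step 4: frontier [A F 14, B D 14, B G 17, C D 12, E G 13] → take C D (12); add D.
Step 5: frontier [A F 14, B G 17, D F 8, D G 15, E G 13] → take D F (8); add F.
Step 6: frontier [B G 17, D G 15, E G 13] → take E G (13); add G.
Vertex order: E, B, C, A, D, F, G. The 7th vertex is G.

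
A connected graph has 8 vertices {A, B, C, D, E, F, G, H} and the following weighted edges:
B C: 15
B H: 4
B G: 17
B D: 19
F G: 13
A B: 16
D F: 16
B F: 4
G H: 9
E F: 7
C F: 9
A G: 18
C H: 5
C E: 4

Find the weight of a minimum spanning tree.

Prim, starting at A.
Step 1: frontier [A B 16, A G 18] → take A B (16); add B.
Step 2: frontier [A G 18, B F 4, B H 4, B C 15, B G 17, B D 19] → take B F (4); add F.
Step 3: frontier [A G 18, B H 4, B C 15, B G 17, B D 19, E F 7, C F 9, F G 13, D F 16] → take B H (4); add H.
Step 4: frontier [A G 18, B C 15, B G 17, B D 19, E F 7, C F 9, F G 13, D F 16, C H 5, G H 9] → take C H (5); add C.
Step 5: frontier [A G 18, B G 17, B D 19, C E 4, E F 7, F G 13, D F 16, G H 9] → take C E (4); add E.
Step 6: frontier [A G 18, B G 17, B D 19, F G 13, D F 16, G H 9] → take G H (9); add G.
Step 7: frontier [B D 19, D F 16] → take D F (16); add D.
MST edges: A B, B F, B H, C H, C E, G H, D F; total weight 16+4+4+5+4+9+16 = 58.

58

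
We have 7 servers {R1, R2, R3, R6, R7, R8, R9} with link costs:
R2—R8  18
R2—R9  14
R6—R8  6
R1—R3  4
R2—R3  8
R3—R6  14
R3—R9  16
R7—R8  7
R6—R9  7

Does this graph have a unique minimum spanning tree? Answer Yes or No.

Sort edges by weight, then run Kruskal:
R1—R3 (4): add — endpoints in different components.
R6—R8 (6): add — endpoints in different components.
R6—R9 (7): add — endpoints in different components.
R7—R8 (7): add — endpoints in different components.
R2—R3 (8): add — endpoints in different components.
R2—R9 (14): add — endpoints in different components.
Non-tree edge R3—R6 has weight 14, equal to the heaviest edge on its tree cycle — swapping gives another MST of the same weight. Not unique.

No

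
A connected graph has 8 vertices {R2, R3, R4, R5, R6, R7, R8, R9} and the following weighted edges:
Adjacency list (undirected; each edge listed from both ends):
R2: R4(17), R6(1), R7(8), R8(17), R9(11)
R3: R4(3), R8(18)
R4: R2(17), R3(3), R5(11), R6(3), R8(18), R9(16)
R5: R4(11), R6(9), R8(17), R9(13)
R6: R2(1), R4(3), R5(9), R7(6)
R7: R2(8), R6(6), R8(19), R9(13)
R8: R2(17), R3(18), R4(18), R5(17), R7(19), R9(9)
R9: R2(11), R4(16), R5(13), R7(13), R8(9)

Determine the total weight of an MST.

Prim's algorithm from R4:
Step 1: cheapest edge leaving the tree is R3–R4 (3); add R3.
Step 2: cheapest edge leaving the tree is R4–R6 (3); add R6.
Step 3: cheapest edge leaving the tree is R2–R6 (1); add R2.
Step 4: cheapest edge leaving the tree is R6–R7 (6); add R7.
Step 5: cheapest edge leaving the tree is R5–R6 (9); add R5.
Step 6: cheapest edge leaving the tree is R2–R9 (11); add R9.
Step 7: cheapest edge leaving the tree is R8–R9 (9); add R8.
MST edges: R3–R4, R4–R6, R2–R6, R6–R7, R5–R6, R2–R9, R8–R9; total weight 3+3+1+6+9+11+9 = 42.

42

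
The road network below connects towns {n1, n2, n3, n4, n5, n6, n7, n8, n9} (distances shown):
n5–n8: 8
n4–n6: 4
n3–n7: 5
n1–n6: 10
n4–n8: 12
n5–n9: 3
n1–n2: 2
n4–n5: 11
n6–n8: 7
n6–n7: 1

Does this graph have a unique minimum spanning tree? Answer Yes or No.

Yes

Kruskal: consider edges lightest-first.
n6–n7 (1): add — endpoints in different components.
n1–n2 (2): add — endpoints in different components.
n5–n9 (3): add — endpoints in different components.
n4–n6 (4): add — endpoints in different components.
n3–n7 (5): add — endpoints in different components.
n6–n8 (7): add — endpoints in different components.
n5–n8 (8): add — endpoints in different components.
n1–n6 (10): add — endpoints in different components.
Every non-tree edge has weight strictly greater than the heaviest edge on the tree path between its endpoints, so the MST is unique.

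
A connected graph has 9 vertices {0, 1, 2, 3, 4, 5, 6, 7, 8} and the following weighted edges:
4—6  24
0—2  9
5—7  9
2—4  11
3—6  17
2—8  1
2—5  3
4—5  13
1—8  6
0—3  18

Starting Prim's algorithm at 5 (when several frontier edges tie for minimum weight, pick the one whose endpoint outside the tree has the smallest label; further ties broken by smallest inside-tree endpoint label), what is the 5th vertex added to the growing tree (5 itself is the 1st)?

Prim, starting at 5.
Step 1: frontier [2—5 3, 5—7 9, 4—5 13] → take 2—5 (3); add 2.
Step 2: frontier [2—8 1, 0—2 9, 2—4 11, 5—7 9, 4—5 13] → take 2—8 (1); add 8.
Step 3: frontier [0—2 9, 2—4 11, 5—7 9, 4—5 13, 1—8 6] → take 1—8 (6); add 1.
Step 4: frontier [0—2 9, 2—4 11, 5—7 9, 4—5 13] → take 0—2 (9); add 0.
Step 5: frontier [0—3 18, 2—4 11, 5—7 9, 4—5 13] → take 5—7 (9); add 7.
Step 6: frontier [0—3 18, 2—4 11, 4—5 13] → take 2—4 (11); add 4.
Step 7: frontier [0—3 18, 4—6 24] → take 0—3 (18); add 3.
Step 8: frontier [3—6 17, 4—6 24] → take 3—6 (17); add 6.
Vertex order: 5, 2, 8, 1, 0, 7, 4, 3, 6. The 5th vertex is 0.

0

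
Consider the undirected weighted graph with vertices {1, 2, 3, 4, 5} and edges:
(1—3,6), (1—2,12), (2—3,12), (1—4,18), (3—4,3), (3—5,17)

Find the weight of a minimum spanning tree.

Sort edges by weight, then run Kruskal:
3—4 (3): add. Components now {1} {2} {3,4} {5}
1—3 (6): add. Components now {1,3,4} {2} {5}
1—2 (12): add. Components now {1,2,3,4} {5}
2—3 (12): skip — 2 and 3 already connected.
3—5 (17): add. Components now {1,2,3,4,5}
MST edges: 3—4, 1—3, 1—2, 3—5; total weight 3+6+12+17 = 38.

38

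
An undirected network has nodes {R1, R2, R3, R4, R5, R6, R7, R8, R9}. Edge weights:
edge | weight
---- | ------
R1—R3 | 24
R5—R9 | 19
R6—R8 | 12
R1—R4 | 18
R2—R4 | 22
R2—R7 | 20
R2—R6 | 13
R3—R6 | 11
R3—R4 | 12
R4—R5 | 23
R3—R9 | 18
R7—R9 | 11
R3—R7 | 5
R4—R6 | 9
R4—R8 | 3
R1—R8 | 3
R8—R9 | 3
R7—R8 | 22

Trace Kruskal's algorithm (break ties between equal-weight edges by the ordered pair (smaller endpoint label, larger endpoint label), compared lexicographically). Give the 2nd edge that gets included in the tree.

Kruskal's algorithm — process edges by increasing weight (ties by edge label):
R1—R8 (3): add — endpoints in different components.
R4—R8 (3): add — endpoints in different components.
R8—R9 (3): add — endpoints in different components.
R3—R7 (5): add — endpoints in different components.
R4—R6 (9): add — endpoints in different components.
R3—R6 (11): add — endpoints in different components.
R7—R9 (11): skip — R7 and R9 already connected.
R3—R4 (12): skip — R3 and R4 already connected.
R6—R8 (12): skip — R6 and R8 already connected.
R2—R6 (13): add — endpoints in different components.
R1—R4 (18): skip — R4 and R1 already connected.
R3—R9 (18): skip — R3 and R9 already connected.
R5—R9 (19): add — endpoints in different components.
The 2nd edge added is R4—R8.

R4-R8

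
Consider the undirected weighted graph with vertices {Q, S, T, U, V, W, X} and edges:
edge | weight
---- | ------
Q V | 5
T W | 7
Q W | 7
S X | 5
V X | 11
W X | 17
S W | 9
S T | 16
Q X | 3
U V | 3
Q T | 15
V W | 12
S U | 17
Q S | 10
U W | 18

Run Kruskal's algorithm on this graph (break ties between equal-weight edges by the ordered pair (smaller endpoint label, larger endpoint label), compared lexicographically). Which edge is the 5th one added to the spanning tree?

Q-W

Kruskal: consider edges lightest-first.
Q X (3): add. Components now {Q,X} {V} {U} {S} {W} {T}
U V (3): add. Components now {Q,X} {U,V} {S} {W} {T}
Q V (5): add. Components now {Q,U,V,X} {S} {W} {T}
S X (5): add. Components now {Q,S,U,V,X} {W} {T}
Q W (7): add. Components now {Q,S,U,V,W,X} {T}
T W (7): add. Components now {Q,S,T,U,V,W,X}
The 5th edge added is Q W.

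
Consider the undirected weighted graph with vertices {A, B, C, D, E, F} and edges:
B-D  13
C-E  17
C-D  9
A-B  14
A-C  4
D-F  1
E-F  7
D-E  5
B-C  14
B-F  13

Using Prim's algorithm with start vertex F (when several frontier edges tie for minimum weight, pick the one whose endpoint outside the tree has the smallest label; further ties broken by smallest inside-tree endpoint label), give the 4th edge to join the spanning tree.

Prim's algorithm from F:
Step 1: frontier [D-F 1, E-F 7, B-F 13] → take D-F (1); add D.
Step 2: frontier [D-E 5, C-D 9, B-D 13, E-F 7, B-F 13] → take D-E (5); add E.
Step 3: frontier [C-D 9, B-D 13, C-E 17, B-F 13] → take C-D (9); add C.
Step 4: frontier [A-C 4, B-C 14, B-D 13, B-F 13] → take A-C (4); add A.
Step 5: frontier [A-B 14, B-C 14, B-D 13, B-F 13] → take B-D (13); add B.
The 4th edge added is A-C.

A-C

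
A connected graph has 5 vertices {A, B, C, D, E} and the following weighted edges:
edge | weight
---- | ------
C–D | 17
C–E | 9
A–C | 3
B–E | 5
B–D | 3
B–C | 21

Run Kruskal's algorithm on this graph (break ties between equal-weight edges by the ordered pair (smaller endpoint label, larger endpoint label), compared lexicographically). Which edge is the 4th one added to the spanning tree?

C-E

Kruskal: consider edges lightest-first.
A–C (3): add. Components now {A,C} {B} {D} {E}
B–D (3): add. Components now {A,C} {B,D} {E}
B–E (5): add. Components now {A,C} {B,D,E}
C–E (9): add. Components now {A,B,C,D,E}
The 4th edge added is C–E.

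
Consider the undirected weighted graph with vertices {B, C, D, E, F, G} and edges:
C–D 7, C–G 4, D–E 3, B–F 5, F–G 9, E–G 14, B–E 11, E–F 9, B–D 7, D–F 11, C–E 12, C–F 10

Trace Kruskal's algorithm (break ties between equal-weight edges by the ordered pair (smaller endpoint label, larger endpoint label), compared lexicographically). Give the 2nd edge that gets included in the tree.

C-G

Kruskal: consider edges lightest-first.
D–E (3): add. Components now {B} {C} {D,E} {F} {G}
C–G (4): add. Components now {B} {C,G} {D,E} {F}
B–F (5): add. Components now {B,F} {C,G} {D,E}
B–D (7): add. Components now {B,D,E,F} {C,G}
C–D (7): add. Components now {B,C,D,E,F,G}
The 2nd edge added is C–G.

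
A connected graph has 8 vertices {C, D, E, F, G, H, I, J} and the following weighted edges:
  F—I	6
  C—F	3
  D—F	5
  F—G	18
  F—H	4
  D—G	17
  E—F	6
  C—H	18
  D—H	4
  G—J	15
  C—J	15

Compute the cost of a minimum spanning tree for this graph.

Prim, starting at G.
Step 1: cheapest edge leaving the tree is G—J (15); add J.
Step 2: cheapest edge leaving the tree is C—J (15); add C.
Step 3: cheapest edge leaving the tree is C—F (3); add F.
Step 4: cheapest edge leaving the tree is F—H (4); add H.
Step 5: cheapest edge leaving the tree is D—H (4); add D.
Step 6: cheapest edge leaving the tree is E—F (6); add E.
Step 7: cheapest edge leaving the tree is F—I (6); add I.
MST edges: G—J, C—J, C—F, F—H, D—H, E—F, F—I; total weight 15+15+3+4+4+6+6 = 53.

53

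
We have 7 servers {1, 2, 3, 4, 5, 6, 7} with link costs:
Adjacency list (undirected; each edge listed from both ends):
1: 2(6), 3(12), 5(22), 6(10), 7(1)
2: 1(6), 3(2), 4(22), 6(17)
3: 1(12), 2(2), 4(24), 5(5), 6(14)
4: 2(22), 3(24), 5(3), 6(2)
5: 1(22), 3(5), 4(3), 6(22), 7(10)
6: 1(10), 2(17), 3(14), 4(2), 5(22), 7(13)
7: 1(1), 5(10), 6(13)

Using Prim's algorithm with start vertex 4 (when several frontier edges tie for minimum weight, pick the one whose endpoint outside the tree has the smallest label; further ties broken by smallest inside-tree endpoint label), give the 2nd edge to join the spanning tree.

Grow the tree from 4 using Prim:
Step 1: cheapest edge leaving the tree is 4–6 (2); add 6.
Step 2: cheapest edge leaving the tree is 4–5 (3); add 5.
Step 3: cheapest edge leaving the tree is 3–5 (5); add 3.
Step 4: cheapest edge leaving the tree is 2–3 (2); add 2.
Step 5: cheapest edge leaving the tree is 1–2 (6); add 1.
Step 6: cheapest edge leaving the tree is 1–7 (1); add 7.
The 2nd edge added is 4–5.

4-5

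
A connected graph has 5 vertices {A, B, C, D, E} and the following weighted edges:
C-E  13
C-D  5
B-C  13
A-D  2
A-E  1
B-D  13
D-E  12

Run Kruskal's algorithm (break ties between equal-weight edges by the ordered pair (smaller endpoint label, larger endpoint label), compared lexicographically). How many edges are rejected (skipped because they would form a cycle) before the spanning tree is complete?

1

Kruskal: consider edges lightest-first.
A-E (1): add. Components now {A,E} {B} {C} {D}
A-D (2): add. Components now {A,D,E} {B} {C}
C-D (5): add. Components now {A,C,D,E} {B}
D-E (12): skip — D and E already connected.
B-C (13): add. Components now {A,B,C,D,E}
Edges rejected before the tree was complete: 1.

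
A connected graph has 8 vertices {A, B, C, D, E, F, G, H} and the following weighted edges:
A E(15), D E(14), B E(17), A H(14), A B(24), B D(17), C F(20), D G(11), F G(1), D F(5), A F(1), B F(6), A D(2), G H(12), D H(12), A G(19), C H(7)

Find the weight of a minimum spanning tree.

Prim, starting at D.
Step 1: cheapest edge leaving the tree is A D (2); add A.
Step 2: cheapest edge leaving the tree is A F (1); add F.
Step 3: cheapest edge leaving the tree is F G (1); add G.
Step 4: cheapest edge leaving the tree is B F (6); add B.
Step 5: cheapest edge leaving the tree is D H (12); add H.
Step 6: cheapest edge leaving the tree is C H (7); add C.
Step 7: cheapest edge leaving the tree is D E (14); add E.
MST edges: A D, A F, F G, B F, D H, C H, D E; total weight 2+1+1+6+12+7+14 = 43.

43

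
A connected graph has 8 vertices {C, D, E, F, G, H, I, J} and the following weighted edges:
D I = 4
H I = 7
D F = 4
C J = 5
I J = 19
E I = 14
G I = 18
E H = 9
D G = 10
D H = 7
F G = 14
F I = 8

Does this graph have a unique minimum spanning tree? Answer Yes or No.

No

Kruskal's algorithm — process edges by increasing weight (ties by edge label):
D F (4): add — endpoints in different components.
D I (4): add — endpoints in different components.
C J (5): add — endpoints in different components.
D H (7): add — endpoints in different components.
H I (7): skip — H and I already connected.
F I (8): skip — F and I already connected.
E H (9): add — endpoints in different components.
D G (10): add — endpoints in different components.
E I (14): skip — E and I already connected.
F G (14): skip — F and G already connected.
G I (18): skip — G and I already connected.
I J (19): add — endpoints in different components.
Non-tree edge H I has weight 7, equal to the heaviest edge on its tree cycle — swapping gives another MST of the same weight. Not unique.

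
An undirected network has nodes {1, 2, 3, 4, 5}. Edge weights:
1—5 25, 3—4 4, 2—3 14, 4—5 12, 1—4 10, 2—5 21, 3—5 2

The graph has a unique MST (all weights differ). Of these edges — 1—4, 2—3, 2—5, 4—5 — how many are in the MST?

2

Sort edges by weight, then run Kruskal:
3—5 (2): add. Components now {1} {2} {3,5} {4}
3—4 (4): add. Components now {1} {2} {3,4,5}
1—4 (10): add. Components now {1,3,4,5} {2}
4—5 (12): skip — 4 and 5 already connected.
2—3 (14): add. Components now {1,2,3,4,5}
MST edge set: {3—5, 3—4, 1—4, 2—3}.
Of the listed edges, {1—4, 2—3} are in the MST → 2.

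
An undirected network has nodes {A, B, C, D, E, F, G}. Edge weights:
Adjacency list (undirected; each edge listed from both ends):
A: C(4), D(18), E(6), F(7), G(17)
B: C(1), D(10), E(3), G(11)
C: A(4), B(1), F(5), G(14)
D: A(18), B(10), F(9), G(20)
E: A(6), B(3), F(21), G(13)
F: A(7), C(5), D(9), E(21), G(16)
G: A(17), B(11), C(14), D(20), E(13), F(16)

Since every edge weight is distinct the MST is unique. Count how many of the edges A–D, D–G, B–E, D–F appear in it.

2

Kruskal: consider edges lightest-first.
B–C (1): add. Components now {A} {B,C} {D} {E} {F} {G}
B–E (3): add. Components now {A} {B,C,E} {D} {F} {G}
A–C (4): add. Components now {A,B,C,E} {D} {F} {G}
C–F (5): add. Components now {A,B,C,E,F} {D} {G}
A–E (6): skip — A and E already connected.
A–F (7): skip — A and F already connected.
D–F (9): add. Components now {A,B,C,D,E,F} {G}
B–D (10): skip — B and D already connected.
B–G (11): add. Components now {A,B,C,D,E,F,G}
MST edge set: {B–C, B–E, A–C, C–F, D–F, B–G}.
Of the listed edges, {B–E, D–F} are in the MST → 2.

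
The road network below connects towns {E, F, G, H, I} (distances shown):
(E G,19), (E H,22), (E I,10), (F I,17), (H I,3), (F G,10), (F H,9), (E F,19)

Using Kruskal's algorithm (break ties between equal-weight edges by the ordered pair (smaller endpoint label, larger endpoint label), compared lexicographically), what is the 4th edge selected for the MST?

F-G

Kruskal's algorithm — process edges by increasing weight (ties by edge label):
H I (3): add — endpoints in different components.
F H (9): add — endpoints in different components.
E I (10): add — endpoints in different components.
F G (10): add — endpoints in different components.
The 4th edge added is F G.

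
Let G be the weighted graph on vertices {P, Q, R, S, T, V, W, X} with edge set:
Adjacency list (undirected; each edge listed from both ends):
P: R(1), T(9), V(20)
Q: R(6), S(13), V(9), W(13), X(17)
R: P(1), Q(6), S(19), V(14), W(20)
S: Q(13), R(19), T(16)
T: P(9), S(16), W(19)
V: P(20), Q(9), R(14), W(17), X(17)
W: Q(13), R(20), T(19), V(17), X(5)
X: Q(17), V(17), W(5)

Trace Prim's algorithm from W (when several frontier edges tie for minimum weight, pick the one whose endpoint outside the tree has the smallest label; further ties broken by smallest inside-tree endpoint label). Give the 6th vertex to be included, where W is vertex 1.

Prim's algorithm from W:
Step 1: cheapest edge leaving the tree is W X (5); add X.
Step 2: cheapest edge leaving the tree is Q W (13); add Q.
Step 3: cheapest edge leaving the tree is Q R (6); add R.
Step 4: cheapest edge leaving the tree is P R (1); add P.
Step 5: cheapest edge leaving the tree is P T (9); add T.
Step 6: cheapest edge leaving the tree is Q V (9); add V.
Step 7: cheapest edge leaving the tree is Q S (13); add S.
Vertex order: W, X, Q, R, P, T, V, S. The 6th vertex is T.

T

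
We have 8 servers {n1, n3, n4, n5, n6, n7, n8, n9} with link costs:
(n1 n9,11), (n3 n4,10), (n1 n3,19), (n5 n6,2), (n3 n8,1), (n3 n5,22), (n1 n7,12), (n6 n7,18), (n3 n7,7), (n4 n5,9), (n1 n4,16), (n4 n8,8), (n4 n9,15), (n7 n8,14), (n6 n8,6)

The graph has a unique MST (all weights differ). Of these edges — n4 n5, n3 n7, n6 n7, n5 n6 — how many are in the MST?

Kruskal: consider edges lightest-first.
n3 n8 (1): add — endpoints in different components.
n5 n6 (2): add — endpoints in different components.
n6 n8 (6): add — endpoints in different components.
n3 n7 (7): add — endpoints in different components.
n4 n8 (8): add — endpoints in different components.
n4 n5 (9): skip — n5 and n4 already connected.
n3 n4 (10): skip — n3 and n4 already connected.
n1 n9 (11): add — endpoints in different components.
n1 n7 (12): add — endpoints in different components.
MST edge set: {n3 n8, n5 n6, n6 n8, n3 n7, n4 n8, n1 n9, n1 n7}.
Of the listed edges, {n3 n7, n5 n6} are in the MST → 2.

2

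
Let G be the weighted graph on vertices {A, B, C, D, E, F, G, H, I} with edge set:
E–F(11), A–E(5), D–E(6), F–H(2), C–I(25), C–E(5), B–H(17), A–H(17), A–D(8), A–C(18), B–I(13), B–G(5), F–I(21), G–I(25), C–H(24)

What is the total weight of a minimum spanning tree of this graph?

Grow the tree from B using Prim:
Step 1: cheapest edge leaving the tree is B–G (5); add G.
Step 2: cheapest edge leaving the tree is B–I (13); add I.
Step 3: cheapest edge leaving the tree is B–H (17); add H.
Step 4: cheapest edge leaving the tree is F–H (2); add F.
Step 5: cheapest edge leaving the tree is E–F (11); add E.
Step 6: cheapest edge leaving the tree is A–E (5); add A.
Step 7: cheapest edge leaving the tree is C–E (5); add C.
Step 8: cheapest edge leaving the tree is D–E (6); add D.
MST edges: B–G, B–I, B–H, F–H, E–F, A–E, C–E, D–E; total weight 5+13+17+2+11+5+5+6 = 64.

64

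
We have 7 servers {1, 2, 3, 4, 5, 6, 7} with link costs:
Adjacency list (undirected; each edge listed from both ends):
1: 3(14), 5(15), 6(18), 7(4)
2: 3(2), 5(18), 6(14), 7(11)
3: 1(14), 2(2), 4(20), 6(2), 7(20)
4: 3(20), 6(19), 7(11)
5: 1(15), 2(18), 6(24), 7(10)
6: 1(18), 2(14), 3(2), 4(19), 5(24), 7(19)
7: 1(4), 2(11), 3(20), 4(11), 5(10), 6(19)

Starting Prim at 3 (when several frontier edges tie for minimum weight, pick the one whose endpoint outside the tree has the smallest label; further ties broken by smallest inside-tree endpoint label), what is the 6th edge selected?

4-7

Prim, starting at 3.
Step 1: cheapest edge leaving the tree is 2—3 (2); add 2.
Step 2: cheapest edge leaving the tree is 3—6 (2); add 6.
Step 3: cheapest edge leaving the tree is 2—7 (11); add 7.
Step 4: cheapest edge leaving the tree is 1—7 (4); add 1.
Step 5: cheapest edge leaving the tree is 5—7 (10); add 5.
Step 6: cheapest edge leaving the tree is 4—7 (11); add 4.
The 6th edge added is 4—7.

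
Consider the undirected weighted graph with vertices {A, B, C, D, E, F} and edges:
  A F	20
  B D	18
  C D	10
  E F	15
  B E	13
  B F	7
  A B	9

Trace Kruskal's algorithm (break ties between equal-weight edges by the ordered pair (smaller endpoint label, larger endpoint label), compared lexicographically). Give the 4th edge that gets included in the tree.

Kruskal's algorithm — process edges by increasing weight (ties by edge label):
B F (7): add — endpoints in different components.
A B (9): add — endpoints in different components.
C D (10): add — endpoints in different components.
B E (13): add — endpoints in different components.
E F (15): skip — E and F already connected.
B D (18): add — endpoints in different components.
The 4th edge added is B E.

B-E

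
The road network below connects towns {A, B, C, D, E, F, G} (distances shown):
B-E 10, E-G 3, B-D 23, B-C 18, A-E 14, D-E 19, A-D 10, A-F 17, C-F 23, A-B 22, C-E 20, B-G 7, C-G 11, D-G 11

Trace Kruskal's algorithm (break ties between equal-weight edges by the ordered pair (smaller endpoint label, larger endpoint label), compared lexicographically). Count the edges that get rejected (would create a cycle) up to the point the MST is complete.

2

Kruskal: consider edges lightest-first.
E-G (3): add — endpoints in different components.
B-G (7): add — endpoints in different components.
A-D (10): add — endpoints in different components.
B-E (10): skip — B and E already connected.
C-G (11): add — endpoints in different components.
D-G (11): add — endpoints in different components.
A-E (14): skip — A and E already connected.
A-F (17): add — endpoints in different components.
Edges rejected before the tree was complete: 2.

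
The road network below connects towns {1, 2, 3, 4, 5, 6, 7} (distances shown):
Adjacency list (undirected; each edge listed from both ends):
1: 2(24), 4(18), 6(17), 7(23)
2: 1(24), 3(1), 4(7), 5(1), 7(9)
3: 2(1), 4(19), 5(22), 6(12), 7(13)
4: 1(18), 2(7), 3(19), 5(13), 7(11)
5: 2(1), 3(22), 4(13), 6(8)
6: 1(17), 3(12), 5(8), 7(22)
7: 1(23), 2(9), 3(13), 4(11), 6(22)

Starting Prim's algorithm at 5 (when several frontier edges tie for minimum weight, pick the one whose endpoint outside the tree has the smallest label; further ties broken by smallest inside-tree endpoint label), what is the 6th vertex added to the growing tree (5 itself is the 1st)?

Prim, starting at 5.
Step 1: cheapest edge leaving the tree is 2 5 (1); add 2.
Step 2: cheapest edge leaving the tree is 2 3 (1); add 3.
Step 3: cheapest edge leaving the tree is 2 4 (7); add 4.
Step 4: cheapest edge leaving the tree is 5 6 (8); add 6.
Step 5: cheapest edge leaving the tree is 2 7 (9); add 7.
Step 6: cheapest edge leaving the tree is 1 6 (17); add 1.
Vertex order: 5, 2, 3, 4, 6, 7, 1. The 6th vertex is 7.

7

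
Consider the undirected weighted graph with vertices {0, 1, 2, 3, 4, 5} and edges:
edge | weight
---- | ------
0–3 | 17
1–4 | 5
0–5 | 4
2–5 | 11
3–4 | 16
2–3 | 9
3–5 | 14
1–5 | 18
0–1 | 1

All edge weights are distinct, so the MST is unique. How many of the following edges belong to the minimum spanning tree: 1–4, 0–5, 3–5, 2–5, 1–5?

Kruskal: consider edges lightest-first.
0–1 (1): add. Components now {0,1} {2} {3} {4} {5}
0–5 (4): add. Components now {0,1,5} {2} {3} {4}
1–4 (5): add. Components now {0,1,4,5} {2} {3}
2–3 (9): add. Components now {0,1,4,5} {2,3}
2–5 (11): add. Components now {0,1,2,3,4,5}
MST edge set: {0–1, 0–5, 1–4, 2–3, 2–5}.
Of the listed edges, {1–4, 0–5, 2–5} are in the MST → 3.

3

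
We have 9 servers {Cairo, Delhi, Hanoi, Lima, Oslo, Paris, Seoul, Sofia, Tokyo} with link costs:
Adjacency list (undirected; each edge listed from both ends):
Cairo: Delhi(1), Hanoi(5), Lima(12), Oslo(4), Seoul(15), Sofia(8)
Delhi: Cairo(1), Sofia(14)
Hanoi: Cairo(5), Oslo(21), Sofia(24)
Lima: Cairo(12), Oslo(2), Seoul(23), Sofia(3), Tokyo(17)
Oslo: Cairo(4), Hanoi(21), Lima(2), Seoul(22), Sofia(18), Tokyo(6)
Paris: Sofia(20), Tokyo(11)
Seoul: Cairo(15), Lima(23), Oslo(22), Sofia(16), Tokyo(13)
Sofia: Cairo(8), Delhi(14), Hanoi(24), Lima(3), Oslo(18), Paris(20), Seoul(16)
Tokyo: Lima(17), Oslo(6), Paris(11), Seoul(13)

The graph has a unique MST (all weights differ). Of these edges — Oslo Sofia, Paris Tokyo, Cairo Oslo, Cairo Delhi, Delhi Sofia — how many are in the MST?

Sort edges by weight, then run Kruskal:
Cairo Delhi (1): add — endpoints in different components.
Lima Oslo (2): add — endpoints in different components.
Lima Sofia (3): add — endpoints in different components.
Cairo Oslo (4): add — endpoints in different components.
Cairo Hanoi (5): add — endpoints in different components.
Oslo Tokyo (6): add — endpoints in different components.
Cairo Sofia (8): skip — Sofia and Cairo already connected.
Paris Tokyo (11): add — endpoints in different components.
Cairo Lima (12): skip — Cairo and Lima already connected.
Seoul Tokyo (13): add — endpoints in different components.
MST edge set: {Cairo Delhi, Lima Oslo, Lima Sofia, Cairo Oslo, Cairo Hanoi, Oslo Tokyo, Paris Tokyo, Seoul Tokyo}.
Of the listed edges, {Paris Tokyo, Cairo Oslo, Cairo Delhi} are in the MST → 3.

3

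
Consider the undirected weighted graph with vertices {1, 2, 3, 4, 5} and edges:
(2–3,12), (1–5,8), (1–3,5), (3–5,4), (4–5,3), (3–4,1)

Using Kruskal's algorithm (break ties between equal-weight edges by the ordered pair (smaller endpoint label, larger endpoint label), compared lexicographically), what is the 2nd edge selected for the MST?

Kruskal's algorithm — process edges by increasing weight (ties by edge label):
3–4 (1): add — endpoints in different components.
4–5 (3): add — endpoints in different components.
3–5 (4): skip — 3 and 5 already connected.
1–3 (5): add — endpoints in different components.
1–5 (8): skip — 1 and 5 already connected.
2–3 (12): add — endpoints in different components.
The 2nd edge added is 4–5.

4-5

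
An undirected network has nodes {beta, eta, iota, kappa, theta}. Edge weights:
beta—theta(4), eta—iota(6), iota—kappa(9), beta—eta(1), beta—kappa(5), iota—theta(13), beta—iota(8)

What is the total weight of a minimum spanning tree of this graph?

16

Grow the tree from eta using Prim:
Step 1: frontier [beta—eta 1, eta—iota 6] → take beta—eta (1); add beta.
Step 2: frontier [beta—theta 4, beta—kappa 5, beta—iota 8, eta—iota 6] → take beta—theta (4); add theta.
Step 3: frontier [beta—kappa 5, beta—iota 8, eta—iota 6, iota—theta 13] → take beta—kappa (5); add kappa.
Step 4: frontier [beta—iota 8, eta—iota 6, iota—kappa 9, iota—theta 13] → take eta—iota (6); add iota.
MST edges: beta—eta, beta—theta, beta—kappa, eta—iota; total weight 1+4+5+6 = 16.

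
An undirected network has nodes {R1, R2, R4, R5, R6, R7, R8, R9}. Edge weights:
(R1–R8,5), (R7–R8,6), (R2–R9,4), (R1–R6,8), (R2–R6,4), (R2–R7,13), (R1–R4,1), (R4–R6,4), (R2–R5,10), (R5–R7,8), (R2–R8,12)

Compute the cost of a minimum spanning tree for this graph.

32

Kruskal's algorithm — process edges by increasing weight (ties by edge label):
R1–R4 (1): add — endpoints in different components.
R2–R6 (4): add — endpoints in different components.
R2–R9 (4): add — endpoints in different components.
R4–R6 (4): add — endpoints in different components.
R1–R8 (5): add — endpoints in different components.
R7–R8 (6): add — endpoints in different components.
R1–R6 (8): skip — R6 and R1 already connected.
R5–R7 (8): add — endpoints in different components.
MST edges: R1–R4, R2–R6, R2–R9, R4–R6, R1–R8, R7–R8, R5–R7; total weight 1+4+4+4+5+6+8 = 32.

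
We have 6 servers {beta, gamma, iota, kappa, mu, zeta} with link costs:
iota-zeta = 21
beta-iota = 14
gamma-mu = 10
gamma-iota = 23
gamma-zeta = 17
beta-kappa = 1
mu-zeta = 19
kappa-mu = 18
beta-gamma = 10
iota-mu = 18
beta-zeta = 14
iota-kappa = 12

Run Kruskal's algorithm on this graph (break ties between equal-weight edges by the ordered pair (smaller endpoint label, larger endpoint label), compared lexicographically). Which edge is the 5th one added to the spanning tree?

beta-zeta

Sort edges by weight, then run Kruskal:
beta-kappa (1): add — endpoints in different components.
beta-gamma (10): add — endpoints in different components.
gamma-mu (10): add — endpoints in different components.
iota-kappa (12): add — endpoints in different components.
beta-iota (14): skip — beta and iota already connected.
beta-zeta (14): add — endpoints in different components.
The 5th edge added is beta-zeta.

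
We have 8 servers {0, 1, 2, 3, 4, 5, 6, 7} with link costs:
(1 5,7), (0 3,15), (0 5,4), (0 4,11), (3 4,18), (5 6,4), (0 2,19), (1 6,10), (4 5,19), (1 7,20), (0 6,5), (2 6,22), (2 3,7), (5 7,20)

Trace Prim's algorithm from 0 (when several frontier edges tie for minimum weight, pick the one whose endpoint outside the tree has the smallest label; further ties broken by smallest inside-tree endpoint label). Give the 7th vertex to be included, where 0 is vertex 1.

Prim's algorithm from 0:
Step 1: cheapest edge leaving the tree is 0 5 (4); add 5.
Step 2: cheapest edge leaving the tree is 5 6 (4); add 6.
Step 3: cheapest edge leaving the tree is 1 5 (7); add 1.
Step 4: cheapest edge leaving the tree is 0 4 (11); add 4.
Step 5: cheapest edge leaving the tree is 0 3 (15); add 3.
Step 6: cheapest edge leaving the tree is 2 3 (7); add 2.
Step 7: cheapest edge leaving the tree is 1 7 (20); add 7.
Vertex order: 0, 5, 6, 1, 4, 3, 2, 7. The 7th vertex is 2.

2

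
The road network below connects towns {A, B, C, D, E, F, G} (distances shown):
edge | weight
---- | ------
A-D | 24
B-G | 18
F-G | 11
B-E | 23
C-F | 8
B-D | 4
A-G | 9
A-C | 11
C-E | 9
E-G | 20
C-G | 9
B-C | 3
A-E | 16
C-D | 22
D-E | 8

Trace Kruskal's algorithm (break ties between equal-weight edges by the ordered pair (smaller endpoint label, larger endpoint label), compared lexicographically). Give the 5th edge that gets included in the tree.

Sort edges by weight, then run Kruskal:
B-C (3): add. Components now {A} {B,C} {D} {E} {F} {G}
B-D (4): add. Components now {A} {B,C,D} {E} {F} {G}
C-F (8): add. Components now {A} {B,C,D,F} {E} {G}
D-E (8): add. Components now {A} {B,C,D,E,F} {G}
A-G (9): add. Components now {A,G} {B,C,D,E,F}
C-E (9): skip — C and E already connected.
C-G (9): add. Components now {A,B,C,D,E,F,G}
The 5th edge added is A-G.

A-G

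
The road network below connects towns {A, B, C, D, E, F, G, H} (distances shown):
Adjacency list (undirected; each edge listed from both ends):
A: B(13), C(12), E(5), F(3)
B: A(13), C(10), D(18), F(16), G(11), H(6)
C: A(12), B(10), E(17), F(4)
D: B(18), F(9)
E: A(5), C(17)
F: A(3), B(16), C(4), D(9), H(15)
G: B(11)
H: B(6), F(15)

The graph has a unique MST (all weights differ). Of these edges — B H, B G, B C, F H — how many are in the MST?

Kruskal: consider edges lightest-first.
A F (3): add — endpoints in different components.
C F (4): add — endpoints in different components.
A E (5): add — endpoints in different components.
B H (6): add — endpoints in different components.
D F (9): add — endpoints in different components.
B C (10): add — endpoints in different components.
B G (11): add — endpoints in different components.
MST edge set: {A F, C F, A E, B H, D F, B C, B G}.
Of the listed edges, {B H, B G, B C} are in the MST → 3.

3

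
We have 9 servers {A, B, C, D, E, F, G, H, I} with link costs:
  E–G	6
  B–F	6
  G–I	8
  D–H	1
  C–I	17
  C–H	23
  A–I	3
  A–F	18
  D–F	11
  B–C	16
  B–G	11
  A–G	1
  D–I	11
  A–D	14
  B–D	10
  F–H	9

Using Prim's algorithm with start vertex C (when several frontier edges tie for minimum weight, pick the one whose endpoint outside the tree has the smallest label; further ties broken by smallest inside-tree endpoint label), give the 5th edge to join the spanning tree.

Grow the tree from C using Prim:
Step 1: cheapest edge leaving the tree is B–C (16); add B.
Step 2: cheapest edge leaving the tree is B–F (6); add F.
Step 3: cheapest edge leaving the tree is F–H (9); add H.
Step 4: cheapest edge leaving the tree is D–H (1); add D.
Step 5: cheapest edge leaving the tree is B–G (11); add G.
Step 6: cheapest edge leaving the tree is A–G (1); add A.
Step 7: cheapest edge leaving the tree is A–I (3); add I.
Step 8: cheapest edge leaving the tree is E–G (6); add E.
The 5th edge added is B–G.

B-G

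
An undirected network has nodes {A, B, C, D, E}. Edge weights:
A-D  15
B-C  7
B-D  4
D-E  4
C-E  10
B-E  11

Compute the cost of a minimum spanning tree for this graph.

Prim, starting at B.
Step 1: frontier [B-D 4, B-C 7, B-E 11] → take B-D (4); add D.
Step 2: frontier [B-C 7, B-E 11, D-E 4, A-D 15] → take D-E (4); add E.
Step 3: frontier [B-C 7, A-D 15, C-E 10] → take B-C (7); add C.
Step 4: frontier [A-D 15] → take A-D (15); add A.
MST edges: B-D, D-E, B-C, A-D; total weight 4+4+7+15 = 30.

30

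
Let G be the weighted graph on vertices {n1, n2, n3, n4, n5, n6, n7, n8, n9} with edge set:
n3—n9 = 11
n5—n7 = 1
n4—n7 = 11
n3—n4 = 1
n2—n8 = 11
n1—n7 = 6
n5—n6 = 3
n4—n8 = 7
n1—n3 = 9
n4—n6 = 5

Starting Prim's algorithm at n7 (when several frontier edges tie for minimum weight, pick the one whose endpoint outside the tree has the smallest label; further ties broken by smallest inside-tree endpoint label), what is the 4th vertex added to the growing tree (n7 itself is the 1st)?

n4

Prim's algorithm from n7:
Step 1: cheapest edge leaving the tree is n5—n7 (1); add n5.
Step 2: cheapest edge leaving the tree is n5—n6 (3); add n6.
Step 3: cheapest edge leaving the tree is n4—n6 (5); add n4.
Step 4: cheapest edge leaving the tree is n3—n4 (1); add n3.
Step 5: cheapest edge leaving the tree is n1—n7 (6); add n1.
Step 6: cheapest edge leaving the tree is n4—n8 (7); add n8.
Step 7: cheapest edge leaving the tree is n2—n8 (11); add n2.
Step 8: cheapest edge leaving the tree is n3—n9 (11); add n9.
Vertex order: n7, n5, n6, n4, n3, n1, n8, n2, n9. The 4th vertex is n4.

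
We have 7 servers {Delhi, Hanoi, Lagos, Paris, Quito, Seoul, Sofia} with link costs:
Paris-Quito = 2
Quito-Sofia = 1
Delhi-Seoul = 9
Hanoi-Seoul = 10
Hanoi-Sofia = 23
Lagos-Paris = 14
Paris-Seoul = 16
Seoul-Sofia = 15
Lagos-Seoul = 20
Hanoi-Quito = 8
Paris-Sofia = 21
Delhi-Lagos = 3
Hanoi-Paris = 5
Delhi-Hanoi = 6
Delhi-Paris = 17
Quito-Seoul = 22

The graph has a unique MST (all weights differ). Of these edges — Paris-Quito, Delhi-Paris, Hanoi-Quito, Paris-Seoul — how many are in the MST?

1

Sort edges by weight, then run Kruskal:
Quito-Sofia (1): add — endpoints in different components.
Paris-Quito (2): add — endpoints in different components.
Delhi-Lagos (3): add — endpoints in different components.
Hanoi-Paris (5): add — endpoints in different components.
Delhi-Hanoi (6): add — endpoints in different components.
Hanoi-Quito (8): skip — Hanoi and Quito already connected.
Delhi-Seoul (9): add — endpoints in different components.
MST edge set: {Quito-Sofia, Paris-Quito, Delhi-Lagos, Hanoi-Paris, Delhi-Hanoi, Delhi-Seoul}.
Of the listed edges, {Paris-Quito} are in the MST → 1.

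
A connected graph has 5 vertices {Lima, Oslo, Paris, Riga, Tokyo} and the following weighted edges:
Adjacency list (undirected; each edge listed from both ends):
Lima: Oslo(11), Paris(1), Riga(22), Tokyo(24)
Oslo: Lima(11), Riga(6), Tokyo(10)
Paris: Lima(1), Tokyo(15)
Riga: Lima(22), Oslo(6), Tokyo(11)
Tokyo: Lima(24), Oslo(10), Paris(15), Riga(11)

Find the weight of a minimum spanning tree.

28

Sort edges by weight, then run Kruskal:
Lima–Paris (1): add — endpoints in different components.
Oslo–Riga (6): add — endpoints in different components.
Oslo–Tokyo (10): add — endpoints in different components.
Lima–Oslo (11): add — endpoints in different components.
MST edges: Lima–Paris, Oslo–Riga, Oslo–Tokyo, Lima–Oslo; total weight 1+6+10+11 = 28.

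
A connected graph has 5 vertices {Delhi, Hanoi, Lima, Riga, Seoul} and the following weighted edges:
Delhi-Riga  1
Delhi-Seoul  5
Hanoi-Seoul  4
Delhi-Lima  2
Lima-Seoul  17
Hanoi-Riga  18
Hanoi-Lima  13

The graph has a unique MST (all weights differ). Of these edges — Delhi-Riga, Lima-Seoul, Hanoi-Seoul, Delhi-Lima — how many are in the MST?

Kruskal's algorithm — process edges by increasing weight (ties by edge label):
Delhi-Riga (1): add. Components now {Hanoi} {Delhi,Riga} {Seoul} {Lima}
Delhi-Lima (2): add. Components now {Hanoi} {Delhi,Lima,Riga} {Seoul}
Hanoi-Seoul (4): add. Components now {Hanoi,Seoul} {Delhi,Lima,Riga}
Delhi-Seoul (5): add. Components now {Delhi,Hanoi,Lima,Riga,Seoul}
MST edge set: {Delhi-Riga, Delhi-Lima, Hanoi-Seoul, Delhi-Seoul}.
Of the listed edges, {Delhi-Riga, Hanoi-Seoul, Delhi-Lima} are in the MST → 3.

3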